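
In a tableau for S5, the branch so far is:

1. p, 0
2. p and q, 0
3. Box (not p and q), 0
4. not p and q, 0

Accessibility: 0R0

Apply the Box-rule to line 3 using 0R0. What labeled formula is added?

not p and q, 0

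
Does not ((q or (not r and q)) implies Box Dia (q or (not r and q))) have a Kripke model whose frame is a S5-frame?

No, unsatisfiable

1. not ((q or (not r and q)) implies Box Dia (q or (not r and q))), 0
2. q or (not r and q), 0
3. not Box Dia (q or (not r and q)), 0
4. not r and q, 0
5. not r, 0
6. q, 0
7. not Dia (q or (not r and q)), 1
8. not (q or (not r and q)), 0
9. not q, 0
10. not (not r and q), 0
Accessibility: 0R0, 0R1, 1R0, 1R1
Branch closes: q and not q both at 0.
(One branch shown.) All branches close.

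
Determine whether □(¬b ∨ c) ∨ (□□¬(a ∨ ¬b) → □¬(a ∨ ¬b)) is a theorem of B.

Valid in B

Tableau for the negation ¬(□(¬b ∨ c) ∨ (□□¬(a ∨ ¬b) → □¬(a ∨ ¬b))):
1. ¬(□(¬b ∨ c) ∨ (□□¬(a ∨ ¬b) → □¬(a ∨ ¬b))), w0
2. ¬□(¬b ∨ c), w0
3. ¬(□□¬(a ∨ ¬b) → □¬(a ∨ ¬b)), w0
4. □□¬(a ∨ ¬b), w0
5. ¬□¬(a ∨ ¬b), w0
6. □¬(a ∨ ¬b), w0
7. ¬(a ∨ ¬b), w0
8. ¬a, w0
9. b, w0
10. ¬(¬b ∨ c), w1
11. b, w1
12. ¬c, w1
13. □¬(a ∨ ¬b), w1
14. ¬(a ∨ ¬b), w1
15. ¬a, w1
16. a ∨ ¬b, w2
17. □¬(a ∨ ¬b), w2
18. ¬(a ∨ ¬b), w2
19. ¬a, w2
20. b, w2
21. ¬b, w2
Accessibility: w0Rw0, w0Rw1, w0Rw2, w1Rw0, w1Rw1, w2Rw0, w2Rw2
Branch closes: b and ¬b both at w2.
Every branch of the negation's tableau closes; the branch above is one of them.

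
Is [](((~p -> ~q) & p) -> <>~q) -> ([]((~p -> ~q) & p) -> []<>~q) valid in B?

Valid in B

Tableau for the negation ~([](((~p -> ~q) & p) -> <>~q) -> ([]((~p -> ~q) & p) -> []<>~q)):
1. ~([](((~p -> ~q) & p) -> <>~q) -> ([]((~p -> ~q) & p) -> []<>~q)), 0
2. [](((~p -> ~q) & p) -> <>~q), 0
3. ~([]((~p -> ~q) & p) -> []<>~q), 0
4. []((~p -> ~q) & p), 0
5. ~[]<>~q, 0
6. ((~p -> ~q) & p) -> <>~q, 0
7. (~p -> ~q) & p, 0
8. ~p -> ~q, 0
9. p, 0
10. <>~q, 0
11. ~<>~q, 1
12. ((~p -> ~q) & p) -> <>~q, 1
13. (~p -> ~q) & p, 1
14. ~p -> ~q, 1
15. p, 1
16. q, 0
17. q, 1
18. <>~q, 1
19. ~q, 2
20. ((~p -> ~q) & p) -> <>~q, 2
21. (~p -> ~q) & p, 2
22. ~p -> ~q, 2
23. p, 2
24. <>~q, 2
25. ~q, 3
26. q, 3
Accessibility: 0R0, 0R1, 0R2, 1R0, 1R1, 1R3, 2R0, 2R2, 3R1, 3R3
Branch closes: q and ~q both at 3.
All branches of the negation close; one closing branch shown above.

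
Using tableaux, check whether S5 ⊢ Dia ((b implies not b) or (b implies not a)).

No, not valid

Tableau for the negation not Dia ((b implies not b) or (b implies not a)):
1. not Dia ((b implies not b) or (b implies not a)), 0
2. not ((b implies not b) or (b implies not a)), 0
3. not (b implies not b), 0
4. not (b implies not a), 0
5. b, 0
6. a, 0
Accessibility: 0R0
The negation has an open branch (countermodel exists).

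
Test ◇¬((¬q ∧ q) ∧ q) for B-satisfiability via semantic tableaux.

Yes, satisfiable

1. ◇¬((¬q ∧ q) ∧ q), w0
2. ¬((¬q ∧ q) ∧ q), w1
3. ¬q, w1
Accessibility: w0Rw0, w0Rw1, w1Rw0, w1Rw1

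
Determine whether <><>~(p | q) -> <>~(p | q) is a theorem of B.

Tableau for the negation ~(<><>~(p | q) -> <>~(p | q)):
1. ~(<><>~(p | q) -> <>~(p | q)), 0
2. <><>~(p | q), 0
3. ~<>~(p | q), 0
4. p | q, 0
5. q, 0
6. <>~(p | q), 1
7. p | q, 1
8. q, 1
9. ~(p | q), 2
10. ~p, 2
11. ~q, 2
Accessibility: 0R0, 0R1, 1R0, 1R1, 1R2, 2R1, 2R2
The negation has an open branch (countermodel exists).

Not valid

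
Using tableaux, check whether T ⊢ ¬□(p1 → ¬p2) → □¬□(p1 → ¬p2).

Tableau for the negation ¬(¬□(p1 → ¬p2) → □¬□(p1 → ¬p2)):
1. ¬(¬□(p1 → ¬p2) → □¬□(p1 → ¬p2)), u
2. ¬□(p1 → ¬p2), u
3. ¬□¬□(p1 → ¬p2), u
4. ¬(p1 → ¬p2), v
5. p1, v
6. p2, v
7. □(p1 → ¬p2), w
8. p1 → ¬p2, w
9. ¬p2, w
Accessibility: uRu, uRv, uRw, vRv, wRw
The negation has an open branch (countermodel exists).

Invalid (countermodel exists)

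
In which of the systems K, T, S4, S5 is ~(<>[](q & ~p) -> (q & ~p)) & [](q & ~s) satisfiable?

S5-tableau for the formula:
1. ~(<>[](q & ~p) -> (q & ~p)) & [](q & ~s), u
2. ~(<>[](q & ~p) -> (q & ~p)), u   [&-rule on 1]
3. [](q & ~s), u   [&-rule on 1]
4. <>[](q & ~p), u   [~->-rule on 2]
5. ~(q & ~p), u   [~->-rule on 2]
6. q & ~s, u   [[]-rule on 3 via uRu]
7. q, u   [&-rule on 6]
8. ~s, u   [&-rule on 6]
9. p, u   [~&-rule on 5 (branches; this branch)]
10. [](q & ~p), v   [<>-rule on 4: fresh world v, uRv]
11. q & ~s, v   [[]-rule on 3 via uRv]
12. q, v   [&-rule on 11]
13. ~s, v   [&-rule on 11]
14. q & ~p, u   [[]-rule on 10 via vRu]
15. ~p, u   [&-rule on 14]
Accessibility: uRu, uRv, vRu, vRv
Branch closes: p and ~p both at u.
Every branch closes (one shown): unsatisfiable in S5.
S4-tableau for the formula:
1. ~(<>[](q & ~p) -> (q & ~p)) & [](q & ~s), u
2. ~(<>[](q & ~p) -> (q & ~p)), u   [&-rule on 1]
3. [](q & ~s), u   [&-rule on 1]
4. <>[](q & ~p), u   [~->-rule on 2]
5. ~(q & ~p), u   [~->-rule on 2]
6. q & ~s, u   [[]-rule on 3 via uRu]
7. q, u   [&-rule on 6]
8. ~s, u   [&-rule on 6]
9. p, u   [~&-rule on 5 (branches; this branch)]
10. [](q & ~p), v   [<>-rule on 4: fresh world v, uRv]
11. q & ~s, v   [[]-rule on 3 via uRv]
12. q, v   [&-rule on 11]
13. ~s, v   [&-rule on 11]
14. q & ~p, v   [[]-rule on 10 via vRv]
15. ~p, v   [&-rule on 14]
Accessibility: uRu, uRv, vRv
Complete open branch: satisfiable in S4, hence also in K, T (this S4-model is also a K-model and a T-model).

K, T, S4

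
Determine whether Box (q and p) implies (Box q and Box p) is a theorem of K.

Valid

Tableau for the negation not (Box (q and p) implies (Box q and Box p)):
1. not (Box (q and p) implies (Box q and Box p)), 0
2. Box (q and p), 0   [neg-implies-rule on 1]
3. not (Box q and Box p), 0   [neg-implies-rule on 1]
4. not Box p, 0   [neg-and-rule on 3 (branches; this branch)]
5. not p, 1   [neg-Box-rule on 4: fresh world 1, 0R1]
6. q and p, 1   [Box-rule on 2 via 0R1]
7. q, 1   [and-rule on 6]
8. p, 1   [and-rule on 6]
Accessibility: 0R1
Branch closes: p and not p both at 1.
Every branch of the negation's tableau closes; the branch above is one of them.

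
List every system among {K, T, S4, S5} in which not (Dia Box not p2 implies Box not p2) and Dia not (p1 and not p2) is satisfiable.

K, T, S4

S5-tableau for the formula:
1. not (Dia Box not p2 implies Box not p2) and Dia not (p1 and not p2), w0
2. not (Dia Box not p2 implies Box not p2), w0   [and-rule on 1]
3. Dia not (p1 and not p2), w0   [and-rule on 1]
4. Dia Box not p2, w0   [neg-implies-rule on 2]
5. not Box not p2, w0   [neg-implies-rule on 2]
6. not (p1 and not p2), w1   [Dia-rule on 3: fresh world w1, w0Rw1]
7. not p1, w1   [neg-and-rule on 6 (branches; this branch)]
8. Box not p2, w2   [Dia-rule on 4: fresh world w2, w0Rw2]
9. not p2, w0   [Box-rule on 8 via w2Rw0]
10. not p2, w1   [Box-rule on 8 via w2Rw1]
11. not p2, w2   [Box-rule on 8 via w2Rw2]
12. p2, w3   [neg-Box-rule on 5: fresh world w3, w0Rw3]
13. not p2, w3   [Box-rule on 8 via w2Rw3]
Accessibility: w0Rw0, w0Rw1, w0Rw2, w0Rw3, w1Rw0, w1Rw1, w1Rw2, w1Rw3, w2Rw0, w2Rw1, w2Rw2, w2Rw3, w3Rw0, w3Rw1, w3Rw2, w3Rw3
Branch closes: p2 and not p2 both at w3.
Every branch closes (one shown): unsatisfiable in S5.
S4-tableau for the formula:
1. not (Dia Box not p2 implies Box not p2) and Dia not (p1 and not p2), w0
2. not (Dia Box not p2 implies Box not p2), w0   [and-rule on 1]
3. Dia not (p1 and not p2), w0   [and-rule on 1]
4. Dia Box not p2, w0   [neg-implies-rule on 2]
5. not Box not p2, w0   [neg-implies-rule on 2]
6. not (p1 and not p2), w1   [Dia-rule on 3: fresh world w1, w0Rw1]
7. p2, w1   [neg-and-rule on 6 (branches; this branch)]
8. Box not p2, w2   [Dia-rule on 4: fresh world w2, w0Rw2]
9. not p2, w2   [Box-rule on 8 via w2Rw2]
10. p2, w3   [neg-Box-rule on 5: fresh world w3, w0Rw3]
Accessibility: w0Rw0, w0Rw1, w0Rw2, w0Rw3, w1Rw1, w2Rw2, w3Rw3
Complete open branch: satisfiable in S4, hence also in K, T (this S4-model is also a K-model and a T-model).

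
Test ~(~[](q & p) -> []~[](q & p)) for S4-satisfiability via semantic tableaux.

Satisfiable (open branch found)

1. ~(~[](q & p) -> []~[](q & p)), u
2. ~[](q & p), u   [~->-rule on 1]
3. ~[]~[](q & p), u   [~->-rule on 1]
4. ~(q & p), v   [~[]-rule on 2: fresh world v, uRv]
5. ~p, v   [~&-rule on 4 (branches; this branch)]
6. [](q & p), w   [~[]-rule on 3: fresh world w, uRw]
7. q & p, w   [[]-rule on 6 via wRw]
8. q, w   [&-rule on 7]
9. p, w   [&-rule on 7]
Accessibility: uRu, uRv, uRw, vRv, wRw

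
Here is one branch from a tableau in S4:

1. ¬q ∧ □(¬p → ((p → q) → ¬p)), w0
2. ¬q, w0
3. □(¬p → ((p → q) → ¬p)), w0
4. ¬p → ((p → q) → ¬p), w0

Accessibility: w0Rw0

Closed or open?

Not closed

No world carries both an atom and its negation.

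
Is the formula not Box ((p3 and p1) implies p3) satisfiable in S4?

1. not Box ((p3 and p1) implies p3), w0
2. not ((p3 and p1) implies p3), w1   [neg-Box-rule on 1: fresh world w1, w0Rw1]
3. p3 and p1, w1   [neg-implies-rule on 2]
4. not p3, w1   [neg-implies-rule on 2]
5. p3, w1   [and-rule on 3]
6. p1, w1   [and-rule on 3]
Accessibility: w0Rw0, w0Rw1, w1Rw1
Branch closes: p3 and not p3 both at w1.
Every branch closes; the branch above is one of them.

No, unsatisfiable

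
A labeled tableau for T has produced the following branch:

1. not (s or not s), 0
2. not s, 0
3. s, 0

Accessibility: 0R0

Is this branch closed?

Both s and not s appear at 0.

Closed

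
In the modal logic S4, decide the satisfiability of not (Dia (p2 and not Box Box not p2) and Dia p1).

1. not (Dia (p2 and not Box Box not p2) and Dia p1), w0
2. not Dia p1, w0
3. not p1, w0
Accessibility: w0Rw0

Satisfiable (open branch found)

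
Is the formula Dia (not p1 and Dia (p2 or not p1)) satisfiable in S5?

1. Dia (not p1 and Dia (p2 or not p1)), w0
2. not p1 and Dia (p2 or not p1), w1
3. not p1, w1
4. Dia (p2 or not p1), w1
5. p2 or not p1, w2
6. not p1, w2
Accessibility: w0Rw0, w0Rw1, w0Rw2, w1Rw0, w1Rw1, w1Rw2, w2Rw0, w2Rw1, w2Rw2

Satisfiable (open branch found)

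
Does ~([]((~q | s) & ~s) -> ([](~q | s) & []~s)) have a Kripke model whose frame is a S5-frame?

1. ~([]((~q | s) & ~s) -> ([](~q | s) & []~s)), 0
2. []((~q | s) & ~s), 0   [~->-rule on 1]
3. ~([](~q | s) & []~s), 0   [~->-rule on 1]
4. (~q | s) & ~s, 0   [[]-rule on 2 via 0R0]
5. ~q | s, 0   [&-rule on 4]
6. ~s, 0   [&-rule on 4]
7. ~[](~q | s), 0   [~&-rule on 3 (branches; this branch)]
8. ~q, 0   [|-rule on 5 (branches; this branch)]
9. ~(~q | s), 1   [~[]-rule on 7: fresh world 1, 0R1]
10. q, 1   [~|-rule on 9]
11. ~s, 1   [~|-rule on 9]
12. (~q | s) & ~s, 1   [[]-rule on 2 via 0R1]
13. ~q | s, 1   [&-rule on 12]
14. s, 1   [|-rule on 13 (branches; this branch)]
Accessibility: 0R0, 0R1, 1R0, 1R1
Branch closes: s and ~s both at 1.
(One branch shown.) All branches close.

Unsatisfiable (every branch closes)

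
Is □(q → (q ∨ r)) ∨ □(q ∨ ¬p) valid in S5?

Yes, valid

Tableau for the negation ¬(□(q → (q ∨ r)) ∨ □(q ∨ ¬p)):
1. ¬(□(q → (q ∨ r)) ∨ □(q ∨ ¬p)), 0
2. ¬□(q → (q ∨ r)), 0
3. ¬□(q ∨ ¬p), 0
4. ¬(q → (q ∨ r)), 1
5. q, 1
6. ¬(q ∨ r), 1
7. ¬q, 1
8. ¬r, 1
Accessibility: 0R0, 0R1, 1R0, 1R1
Branch closes: q and ¬q both at 1.
Every branch of the negation's tableau closes; the branch above is one of them.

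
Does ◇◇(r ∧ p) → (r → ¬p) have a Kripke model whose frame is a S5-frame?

1. ◇◇(r ∧ p) → (r → ¬p), 0
2. r → ¬p, 0
3. ¬p, 0
Accessibility: 0R0

Satisfiable (open branch found)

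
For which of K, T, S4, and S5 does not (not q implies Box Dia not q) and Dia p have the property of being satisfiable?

S4-tableau for the formula:
1. not (not q implies Box Dia not q) and Dia p, 0
2. not (not q implies Box Dia not q), 0
3. Dia p, 0
4. not q, 0
5. not Box Dia not q, 0
6. p, 1
7. not Dia not q, 2
8. q, 2
Accessibility: 0R0, 0R1, 0R2, 1R1, 2R2
Complete open branch: satisfiable in S4, hence also in K, T (this S4-model is also a K-model and a T-model).
S5-tableau for the formula:
1. not (not q implies Box Dia not q) and Dia p, 0
2. not (not q implies Box Dia not q), 0
3. Dia p, 0
4. not q, 0
5. not Box Dia not q, 0
6. p, 1
7. not Dia not q, 2
8. q, 0
Accessibility: 0R0, 0R1, 0R2, 1R0, 1R1, 1R2, 2R0, 2R1, 2R2
Branch closes: q and not q both at 0.
Every branch closes (one shown): unsatisfiable in S5.

K, T, S4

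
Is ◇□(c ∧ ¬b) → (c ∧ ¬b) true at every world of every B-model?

Valid in B

Tableau for the negation ¬(◇□(c ∧ ¬b) → (c ∧ ¬b)):
1. ¬(◇□(c ∧ ¬b) → (c ∧ ¬b)), u
2. ◇□(c ∧ ¬b), u
3. ¬(c ∧ ¬b), u
4. b, u
5. □(c ∧ ¬b), v
6. c ∧ ¬b, u
7. c, u
8. ¬b, u
Accessibility: uRu, uRv, vRu, vRv
Branch closes: b and ¬b both at u.
All branches of the negation close; one closing branch shown above.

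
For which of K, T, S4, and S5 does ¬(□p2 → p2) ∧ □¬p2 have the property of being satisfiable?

K

T-tableau for the formula:
1. ¬(□p2 → p2) ∧ □¬p2, w0
2. ¬(□p2 → p2), w0
3. □¬p2, w0
4. □p2, w0
5. ¬p2, w0
6. p2, w0
Accessibility: w0Rw0
Branch closes: p2 and ¬p2 both at w0.
Every branch closes (one shown): unsatisfiable in T, hence also in S4, S5 (every S4/S5-frame is a T-frame).
K-tableau for the formula:
1. ¬(□p2 → p2) ∧ □¬p2, w0
2. ¬(□p2 → p2), w0
3. □¬p2, w0
4. □p2, w0
5. ¬p2, w0
Complete open branch: satisfiable in K.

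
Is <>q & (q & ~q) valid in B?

No, not valid

Tableau for the negation ~(<>q & (q & ~q)):
1. ~(<>q & (q & ~q)), 0
2. ~(q & ~q), 0
3. q, 0
Accessibility: 0R0
The negation has an open branch (countermodel exists).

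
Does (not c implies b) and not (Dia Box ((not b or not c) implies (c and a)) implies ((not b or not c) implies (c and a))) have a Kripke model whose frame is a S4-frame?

1. (not c implies b) and not (Dia Box ((not b or not c) implies (c and a)) implies ((not b or not c) implies (c and a))), w0
2. not c implies b, w0   [and-rule on 1]
3. not (Dia Box ((not b or not c) implies (c and a)) implies ((not b or not c) implies (c and a))), w0   [and-rule on 1]
4. Dia Box ((not b or not c) implies (c and a)), w0   [neg-implies-rule on 3]
5. not ((not b or not c) implies (c and a)), w0   [neg-implies-rule on 3]
6. not b or not c, w0   [neg-implies-rule on 5]
7. not (c and a), w0   [neg-implies-rule on 5]
8. b, w0   [implies-rule on 2 (branches; this branch)]
9. not c, w0   [or-rule on 6 (branches; this branch)]
10. not a, w0   [neg-and-rule on 7 (branches; this branch)]
11. Box ((not b or not c) implies (c and a)), w1   [Dia-rule on 4: fresh world w1, w0Rw1]
12. (not b or not c) implies (c and a), w1   [Box-rule on 11 via w1Rw1]
13. c and a, w1   [implies-rule on 12 (branches; this branch)]
14. c, w1   [and-rule on 13]
15. a, w1   [and-rule on 13]
Accessibility: w0Rw0, w0Rw1, w1Rw1

Satisfiable (open branch found)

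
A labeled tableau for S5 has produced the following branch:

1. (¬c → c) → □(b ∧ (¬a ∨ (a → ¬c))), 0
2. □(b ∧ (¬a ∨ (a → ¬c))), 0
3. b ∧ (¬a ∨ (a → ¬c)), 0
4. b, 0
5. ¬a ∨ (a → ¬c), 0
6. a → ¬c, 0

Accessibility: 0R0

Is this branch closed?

There is no literal clash: for every atom and world, at most one sign appears.

No, open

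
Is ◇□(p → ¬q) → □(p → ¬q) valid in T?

Not valid

Tableau for the negation ¬(◇□(p → ¬q) → □(p → ¬q)):
1. ¬(◇□(p → ¬q) → □(p → ¬q)), w0
2. ◇□(p → ¬q), w0
3. ¬□(p → ¬q), w0
4. □(p → ¬q), w1
5. p → ¬q, w1
6. ¬q, w1
7. ¬(p → ¬q), w2
8. p, w2
9. q, w2
Accessibility: w0Rw0, w0Rw1, w0Rw2, w1Rw1, w2Rw2
The negation has an open branch (countermodel exists).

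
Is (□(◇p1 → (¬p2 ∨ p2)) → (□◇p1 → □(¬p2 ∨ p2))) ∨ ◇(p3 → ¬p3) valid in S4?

Valid in S4

Tableau for the negation ¬((□(◇p1 → (¬p2 ∨ p2)) → (□◇p1 → □(¬p2 ∨ p2))) ∨ ◇(p3 → ¬p3)):
1. ¬((□(◇p1 → (¬p2 ∨ p2)) → (□◇p1 → □(¬p2 ∨ p2))) ∨ ◇(p3 → ¬p3)), 0
2. ¬(□(◇p1 → (¬p2 ∨ p2)) → (□◇p1 → □(¬p2 ∨ p2))), 0
3. ¬◇(p3 → ¬p3), 0
4. □(◇p1 → (¬p2 ∨ p2)), 0
5. ¬(□◇p1 → □(¬p2 ∨ p2)), 0
6. □◇p1, 0
7. ¬□(¬p2 ∨ p2), 0
8. ¬(p3 → ¬p3), 0
9. p3, 0
10. ◇p1 → (¬p2 ∨ p2), 0
11. ◇p1, 0
12. ¬p2 ∨ p2, 0
13. p2, 0
14. ¬(¬p2 ∨ p2), 1
15. p2, 1
16. ¬p2, 1
Accessibility: 0R0, 0R1, 1R1
Branch closes: p2 and ¬p2 both at 1.
All branches of the negation close; one closing branch shown above.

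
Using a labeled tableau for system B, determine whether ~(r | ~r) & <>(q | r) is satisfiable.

1. ~(r | ~r) & <>(q | r), 0
2. ~(r | ~r), 0
3. <>(q | r), 0
4. ~r, 0
5. r, 0
Accessibility: 0R0
Branch closes: r and ~r both at 0.
(One branch shown.) All branches close.

No, unsatisfiable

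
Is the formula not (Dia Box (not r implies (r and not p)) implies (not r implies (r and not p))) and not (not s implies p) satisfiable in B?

1. not (Dia Box (not r implies (r and not p)) implies (not r implies (r and not p))) and not (not s implies p), u
2. not (Dia Box (not r implies (r and not p)) implies (not r implies (r and not p))), u
3. not (not s implies p), u
4. Dia Box (not r implies (r and not p)), u
5. not (not r implies (r and not p)), u
6. not s, u
7. not p, u
8. not r, u
9. not (r and not p), u
10. Box (not r implies (r and not p)), v
11. not r implies (r and not p), u
12. not r implies (r and not p), v
13. r and not p, u
14. r, u
Accessibility: uRu, uRv, vRu, vRv
Branch closes: r and not r both at u.
Every branch closes; the branch above is one of them.

No, unsatisfiable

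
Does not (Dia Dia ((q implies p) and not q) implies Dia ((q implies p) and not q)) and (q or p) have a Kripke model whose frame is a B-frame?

1. not (Dia Dia ((q implies p) and not q) implies Dia ((q implies p) and not q)) and (q or p), w0
2. not (Dia Dia ((q implies p) and not q) implies Dia ((q implies p) and not q)), w0
3. q or p, w0
4. Dia Dia ((q implies p) and not q), w0
5. not Dia ((q implies p) and not q), w0
6. not ((q implies p) and not q), w0
7. p, w0
8. q, w0
9. Dia ((q implies p) and not q), w1
10. not ((q implies p) and not q), w1
11. q, w1
12. (q implies p) and not q, w2
13. q implies p, w2
14. not q, w2
15. p, w2
Accessibility: w0Rw0, w0Rw1, w1Rw0, w1Rw1, w1Rw2, w2Rw1, w2Rw2

Satisfiable (open branch found)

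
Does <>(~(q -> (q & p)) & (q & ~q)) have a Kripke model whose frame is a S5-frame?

Unsatisfiable (every branch closes)

1. <>(~(q -> (q & p)) & (q & ~q)), 0
2. ~(q -> (q & p)) & (q & ~q), 1   [<>-rule on 1: fresh world 1, 0R1]
3. ~(q -> (q & p)), 1   [&-rule on 2]
4. q & ~q, 1   [&-rule on 2]
5. q, 1   [~->-rule on 3]
6. ~(q & p), 1   [~->-rule on 3]
7. ~q, 1   [&-rule on 4]
Accessibility: 0R0, 0R1, 1R0, 1R1
Branch closes: q and ~q both at 1.
All branches of the tableau close; one closing branch shown above.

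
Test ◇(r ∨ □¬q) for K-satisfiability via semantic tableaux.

Satisfiable

1. ◇(r ∨ □¬q), w0
2. r ∨ □¬q, w1   [◇-rule on 1: fresh world w1, w0Rw1]
3. □¬q, w1   [∨-rule on 2 (branches; this branch)]
Accessibility: w0Rw1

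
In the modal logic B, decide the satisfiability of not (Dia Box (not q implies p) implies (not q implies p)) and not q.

1. not (Dia Box (not q implies p) implies (not q implies p)) and not q, u
2. not (Dia Box (not q implies p) implies (not q implies p)), u
3. not q, u
4. Dia Box (not q implies p), u
5. not (not q implies p), u
6. not p, u
7. Box (not q implies p), v
8. not q implies p, u
9. not q implies p, v
10. p, u
Accessibility: uRu, uRv, vRu, vRv
Branch closes: p and not p both at u.
(One branch shown.) All branches close.

No, unsatisfiable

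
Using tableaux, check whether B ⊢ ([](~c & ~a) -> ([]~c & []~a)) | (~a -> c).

Tableau for the negation ~(([](~c & ~a) -> ([]~c & []~a)) | (~a -> c)):
1. ~(([](~c & ~a) -> ([]~c & []~a)) | (~a -> c)), 0
2. ~([](~c & ~a) -> ([]~c & []~a)), 0
3. ~(~a -> c), 0
4. [](~c & ~a), 0
5. ~([]~c & []~a), 0
6. ~a, 0
7. ~c, 0
8. ~c & ~a, 0
9. ~[]~a, 0
10. a, 1
11. ~c & ~a, 1
12. ~c, 1
13. ~a, 1
Accessibility: 0R0, 0R1, 1R0, 1R1
Branch closes: a and ~a both at 1.
All branches of the negation close; one closing branch shown above.

Valid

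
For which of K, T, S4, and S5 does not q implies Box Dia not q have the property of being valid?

S5-tableau for the negation not (not q implies Box Dia not q):
1. not (not q implies Box Dia not q), 0
2. not q, 0
3. not Box Dia not q, 0
4. not Dia not q, 1
5. q, 0
Accessibility: 0R0, 0R1, 1R0, 1R1
Branch closes: q and not q both at 0.
Every branch closes (one shown): valid in S5.
S4-tableau for the negation not (not q implies Box Dia not q):
1. not (not q implies Box Dia not q), 0
2. not q, 0
3. not Box Dia not q, 0
4. not Dia not q, 1
5. q, 1
Accessibility: 0R0, 0R1, 1R1
Complete open branch: countermodel on an S4-frame, so not valid in S4, nor in K, T (the same frame is also a K-frame and a T-frame).

S5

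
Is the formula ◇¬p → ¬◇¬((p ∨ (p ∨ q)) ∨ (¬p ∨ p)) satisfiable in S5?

1. ◇¬p → ¬◇¬((p ∨ (p ∨ q)) ∨ (¬p ∨ p)), u
2. ¬◇¬((p ∨ (p ∨ q)) ∨ (¬p ∨ p)), u
3. (p ∨ (p ∨ q)) ∨ (¬p ∨ p), u
4. ¬p ∨ p, u
5. p, u
Accessibility: uRu

Yes, satisfiable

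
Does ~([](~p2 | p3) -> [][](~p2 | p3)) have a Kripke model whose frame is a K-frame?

1. ~([](~p2 | p3) -> [][](~p2 | p3)), 0
2. [](~p2 | p3), 0
3. ~[][](~p2 | p3), 0
4. ~[](~p2 | p3), 1
5. ~p2 | p3, 1
6. p3, 1
7. ~(~p2 | p3), 2
8. p2, 2
9. ~p3, 2
Accessibility: 0R1, 1R2

Yes, satisfiable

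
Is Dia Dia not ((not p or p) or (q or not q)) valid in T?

Tableau for the negation not Dia Dia not ((not p or p) or (q or not q)):
1. not Dia Dia not ((not p or p) or (q or not q)), u
2. not Dia not ((not p or p) or (q or not q)), u
3. (not p or p) or (q or not q), u
4. q or not q, u
5. not q, u
Accessibility: uRu
The negation has an open branch (countermodel exists).

No, not valid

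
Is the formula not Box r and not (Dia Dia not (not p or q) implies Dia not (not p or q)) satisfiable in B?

Satisfiable

1. not Box r and not (Dia Dia not (not p or q) implies Dia not (not p or q)), 0
2. not Box r, 0
3. not (Dia Dia not (not p or q) implies Dia not (not p or q)), 0
4. Dia Dia not (not p or q), 0
5. not Dia not (not p or q), 0
6. not p or q, 0
7. q, 0
8. not r, 1
9. not p or q, 1
10. q, 1
11. Dia not (not p or q), 2
12. not p or q, 2
13. q, 2
14. not (not p or q), 3
15. p, 3
16. not q, 3
Accessibility: 0R0, 0R1, 0R2, 1R0, 1R1, 2R0, 2R2, 2R3, 3R2, 3R3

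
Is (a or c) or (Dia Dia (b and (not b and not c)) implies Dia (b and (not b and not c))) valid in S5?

Valid

Tableau for the negation not ((a or c) or (Dia Dia (b and (not b and not c)) implies Dia (b and (not b and not c)))):
1. not ((a or c) or (Dia Dia (b and (not b and not c)) implies Dia (b and (not b and not c)))), 0
2. not (a or c), 0
3. not (Dia Dia (b and (not b and not c)) implies Dia (b and (not b and not c))), 0
4. not a, 0
5. not c, 0
6. Dia Dia (b and (not b and not c)), 0
7. not Dia (b and (not b and not c)), 0
8. not (b and (not b and not c)), 0
9. not (not b and not c), 0
10. b, 0
11. Dia (b and (not b and not c)), 1
12. not (b and (not b and not c)), 1
13. not (not b and not c), 1
14. c, 1
15. b and (not b and not c), 2
16. b, 2
17. not b and not c, 2
18. not b, 2
19. not c, 2
Accessibility: 0R0, 0R1, 0R2, 1R0, 1R1, 1R2, 2R0, 2R1, 2R2
Branch closes: b and not b both at 2.
Every branch of the negation's tableau closes; the branch above is one of them.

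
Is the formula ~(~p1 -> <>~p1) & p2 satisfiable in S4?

1. ~(~p1 -> <>~p1) & p2, 0
2. ~(~p1 -> <>~p1), 0
3. p2, 0
4. ~p1, 0
5. ~<>~p1, 0
6. p1, 0
Accessibility: 0R0
Branch closes: p1 and ~p1 both at 0.
Every branch closes; the branch above is one of them.

Unsatisfiable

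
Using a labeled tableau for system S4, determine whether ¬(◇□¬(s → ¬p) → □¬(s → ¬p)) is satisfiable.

1. ¬(◇□¬(s → ¬p) → □¬(s → ¬p)), 0
2. ◇□¬(s → ¬p), 0   [¬→-rule on 1]
3. ¬□¬(s → ¬p), 0   [¬→-rule on 1]
4. □¬(s → ¬p), 1   [◇-rule on 2: fresh world 1, 0R1]
5. ¬(s → ¬p), 1   [□-rule on 4 via 1R1]
6. s, 1   [¬→-rule on 5]
7. p, 1   [¬→-rule on 5]
8. s → ¬p, 2   [¬□-rule on 3: fresh world 2, 0R2]
9. ¬p, 2   [→-rule on 8 (branches; this branch)]
Accessibility: 0R0, 0R1, 0R2, 1R1, 2R2

Yes, satisfiable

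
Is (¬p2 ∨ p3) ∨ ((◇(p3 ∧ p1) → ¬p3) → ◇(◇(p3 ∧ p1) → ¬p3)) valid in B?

Valid in B

Tableau for the negation ¬((¬p2 ∨ p3) ∨ ((◇(p3 ∧ p1) → ¬p3) → ◇(◇(p3 ∧ p1) → ¬p3))):
1. ¬((¬p2 ∨ p3) ∨ ((◇(p3 ∧ p1) → ¬p3) → ◇(◇(p3 ∧ p1) → ¬p3))), w0
2. ¬(¬p2 ∨ p3), w0
3. ¬((◇(p3 ∧ p1) → ¬p3) → ◇(◇(p3 ∧ p1) → ¬p3)), w0
4. p2, w0
5. ¬p3, w0
6. ◇(p3 ∧ p1) → ¬p3, w0
7. ¬◇(◇(p3 ∧ p1) → ¬p3), w0
8. ¬(◇(p3 ∧ p1) → ¬p3), w0
9. ◇(p3 ∧ p1), w0
10. p3, w0
Accessibility: w0Rw0
Branch closes: p3 and ¬p3 both at w0.
Every branch of the negation's tableau closes; the branch above is one of them.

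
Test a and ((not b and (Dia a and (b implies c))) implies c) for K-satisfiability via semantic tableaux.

Yes, satisfiable

1. a and ((not b and (Dia a and (b implies c))) implies c), u
2. a, u
3. (not b and (Dia a and (b implies c))) implies c, u
4. c, u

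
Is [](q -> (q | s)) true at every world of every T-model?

Valid

Tableau for the negation ~[](q -> (q | s)):
1. ~[](q -> (q | s)), u
2. ~(q -> (q | s)), v
3. q, v
4. ~(q | s), v
5. ~q, v
6. ~s, v
Accessibility: uRu, uRv, vRv
Branch closes: q and ~q both at v.
All branches of the negation close; one closing branch shown above.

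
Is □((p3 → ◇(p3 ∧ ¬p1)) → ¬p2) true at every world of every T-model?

No, not valid

Tableau for the negation ¬□((p3 → ◇(p3 ∧ ¬p1)) → ¬p2):
1. ¬□((p3 → ◇(p3 ∧ ¬p1)) → ¬p2), u
2. ¬((p3 → ◇(p3 ∧ ¬p1)) → ¬p2), v   [¬□-rule on 1: fresh world v, uRv]
3. p3 → ◇(p3 ∧ ¬p1), v   [¬→-rule on 2]
4. p2, v   [¬→-rule on 2]
5. ◇(p3 ∧ ¬p1), v   [→-rule on 3 (branches; this branch)]
6. p3 ∧ ¬p1, w   [◇-rule on 5: fresh world w, vRw]
7. p3, w   [∧-rule on 6]
8. ¬p1, w   [∧-rule on 6]
Accessibility: uRu, uRv, vRv, vRw, wRw
The negation has an open branch (countermodel exists).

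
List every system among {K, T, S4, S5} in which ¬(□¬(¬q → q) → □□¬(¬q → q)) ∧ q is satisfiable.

K

T-tableau for the formula:
1. ¬(□¬(¬q → q) → □□¬(¬q → q)) ∧ q, 0
2. ¬(□¬(¬q → q) → □□¬(¬q → q)), 0   [∧-rule on 1]
3. q, 0   [∧-rule on 1]
4. □¬(¬q → q), 0   [¬→-rule on 2]
5. ¬□□¬(¬q → q), 0   [¬→-rule on 2]
6. ¬(¬q → q), 0   [□-rule on 4 via 0R0]
7. ¬q, 0   [¬→-rule on 6]
Accessibility: 0R0
Branch closes: q and ¬q both at 0.
Every branch closes (one shown): unsatisfiable in T, hence also in S4, S5 (every S4/S5-frame is a T-frame).
K-tableau for the formula:
1. ¬(□¬(¬q → q) → □□¬(¬q → q)) ∧ q, 0
2. ¬(□¬(¬q → q) → □□¬(¬q → q)), 0   [∧-rule on 1]
3. q, 0   [∧-rule on 1]
4. □¬(¬q → q), 0   [¬→-rule on 2]
5. ¬□□¬(¬q → q), 0   [¬→-rule on 2]
6. ¬□¬(¬q → q), 1   [¬□-rule on 5: fresh world 1, 0R1]
7. ¬(¬q → q), 1   [□-rule on 4 via 0R1]
8. ¬q, 1   [¬→-rule on 7]
9. ¬q → q, 2   [¬□-rule on 6: fresh world 2, 1R2]
10. q, 2   [→-rule on 9 (branches; this branch)]
Accessibility: 0R1, 1R2
Complete open branch: satisfiable in K.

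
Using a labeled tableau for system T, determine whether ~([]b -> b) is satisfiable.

1. ~([]b -> b), u
2. []b, u
3. ~b, u
4. b, u
Accessibility: uRu
Branch closes: b and ~b both at u.
(One branch shown.) All branches close.

No, unsatisfiable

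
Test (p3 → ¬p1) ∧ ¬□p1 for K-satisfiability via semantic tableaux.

Satisfiable

1. (p3 → ¬p1) ∧ ¬□p1, 0
2. p3 → ¬p1, 0
3. ¬□p1, 0
4. ¬p1, 0
5. ¬p1, 1
Accessibility: 0R1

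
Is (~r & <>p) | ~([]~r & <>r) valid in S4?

Tableau for the negation ~((~r & <>p) | ~([]~r & <>r)):
1. ~((~r & <>p) | ~([]~r & <>r)), 0
2. ~(~r & <>p), 0   [~|-rule on 1]
3. []~r & <>r, 0   [~|-rule on 1]
4. []~r, 0   [&-rule on 3]
5. <>r, 0   [&-rule on 3]
6. ~r, 0   [[]-rule on 4 via 0R0]
7. ~<>p, 0   [~&-rule on 2 (branches; this branch)]
8. ~p, 0   [~<>-rule on 7 via 0R0]
9. r, 1   [<>-rule on 5: fresh world 1, 0R1]
10. ~r, 1   [[]-rule on 4 via 0R1]
Accessibility: 0R0, 0R1, 1R1
Branch closes: r and ~r both at 1.
Every branch of the negation's tableau closes; the branch above is one of them.

Yes, valid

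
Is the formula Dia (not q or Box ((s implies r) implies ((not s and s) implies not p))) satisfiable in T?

1. Dia (not q or Box ((s implies r) implies ((not s and s) implies not p))), w0
2. not q or Box ((s implies r) implies ((not s and s) implies not p)), w1   [Dia-rule on 1: fresh world w1, w0Rw1]
3. Box ((s implies r) implies ((not s and s) implies not p)), w1   [or-rule on 2 (branches; this branch)]
4. (s implies r) implies ((not s and s) implies not p), w1   [Box-rule on 3 via w1Rw1]
5. (not s and s) implies not p, w1   [implies-rule on 4 (branches; this branch)]
6. not p, w1   [implies-rule on 5 (branches; this branch)]
Accessibility: w0Rw0, w0Rw1, w1Rw1

Satisfiable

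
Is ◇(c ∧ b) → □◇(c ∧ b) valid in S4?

Invalid (countermodel exists)

Tableau for the negation ¬(◇(c ∧ b) → □◇(c ∧ b)):
1. ¬(◇(c ∧ b) → □◇(c ∧ b)), u
2. ◇(c ∧ b), u   [¬→-rule on 1]
3. ¬□◇(c ∧ b), u   [¬→-rule on 1]
4. c ∧ b, v   [◇-rule on 2: fresh world v, uRv]
5. c, v   [∧-rule on 4]
6. b, v   [∧-rule on 4]
7. ¬◇(c ∧ b), w   [¬□-rule on 3: fresh world w, uRw]
8. ¬(c ∧ b), w   [¬◇-rule on 7 via wRw]
9. ¬b, w   [¬∧-rule on 8 (branches; this branch)]
Accessibility: uRu, uRv, uRw, vRv, wRw
The negation has an open branch (countermodel exists).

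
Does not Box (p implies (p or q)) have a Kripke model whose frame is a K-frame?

1. not Box (p implies (p or q)), w0
2. not (p implies (p or q)), w1   [neg-Box-rule on 1: fresh world w1, w0Rw1]
3. p, w1   [neg-implies-rule on 2]
4. not (p or q), w1   [neg-implies-rule on 2]
5. not p, w1   [neg-or-rule on 4]
6. not q, w1   [neg-or-rule on 4]
Accessibility: w0Rw1
Branch closes: p and not p both at w1.
Every branch closes; the branch above is one of them.

No, unsatisfiable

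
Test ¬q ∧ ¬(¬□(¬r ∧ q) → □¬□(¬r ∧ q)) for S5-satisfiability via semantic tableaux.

No, unsatisfiable

1. ¬q ∧ ¬(¬□(¬r ∧ q) → □¬□(¬r ∧ q)), 0
2. ¬q, 0
3. ¬(¬□(¬r ∧ q) → □¬□(¬r ∧ q)), 0
4. ¬□(¬r ∧ q), 0
5. ¬□¬□(¬r ∧ q), 0
6. ¬(¬r ∧ q), 1
7. ¬q, 1
8. □(¬r ∧ q), 2
9. ¬r ∧ q, 0
10. ¬r, 0
11. q, 0
Accessibility: 0R0, 0R1, 0R2, 1R0, 1R1, 1R2, 2R0, 2R1, 2R2
Branch closes: q and ¬q both at 0.
(One branch shown.) All branches close.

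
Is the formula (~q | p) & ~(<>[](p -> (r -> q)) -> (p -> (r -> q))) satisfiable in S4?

1. (~q | p) & ~(<>[](p -> (r -> q)) -> (p -> (r -> q))), w0
2. ~q | p, w0
3. ~(<>[](p -> (r -> q)) -> (p -> (r -> q))), w0
4. <>[](p -> (r -> q)), w0
5. ~(p -> (r -> q)), w0
6. p, w0
7. ~(r -> q), w0
8. r, w0
9. ~q, w0
10. [](p -> (r -> q)), w1
11. p -> (r -> q), w1
12. r -> q, w1
13. q, w1
Accessibility: w0Rw0, w0Rw1, w1Rw1

Satisfiable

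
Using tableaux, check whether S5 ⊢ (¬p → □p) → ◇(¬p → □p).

Yes, valid

Tableau for the negation ¬((¬p → □p) → ◇(¬p → □p)):
1. ¬((¬p → □p) → ◇(¬p → □p)), 0
2. ¬p → □p, 0
3. ¬◇(¬p → □p), 0
4. ¬(¬p → □p), 0
5. ¬p, 0
6. ¬□p, 0
7. □p, 0
8. p, 0
Accessibility: 0R0
Branch closes: p and ¬p both at 0.
All branches of the negation close; one closing branch shown above.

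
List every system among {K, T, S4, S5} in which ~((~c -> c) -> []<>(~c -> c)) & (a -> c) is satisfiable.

S5-tableau for the formula:
1. ~((~c -> c) -> []<>(~c -> c)) & (a -> c), 0
2. ~((~c -> c) -> []<>(~c -> c)), 0
3. a -> c, 0
4. ~c -> c, 0
5. ~[]<>(~c -> c), 0
6. c, 0
7. ~<>(~c -> c), 1
8. ~(~c -> c), 0
9. ~c, 0
Accessibility: 0R0, 0R1, 1R0, 1R1
Branch closes: c and ~c both at 0.
Every branch closes (one shown): unsatisfiable in S5.
S4-tableau for the formula:
1. ~((~c -> c) -> []<>(~c -> c)) & (a -> c), 0
2. ~((~c -> c) -> []<>(~c -> c)), 0
3. a -> c, 0
4. ~c -> c, 0
5. ~[]<>(~c -> c), 0
6. c, 0
7. ~<>(~c -> c), 1
8. ~(~c -> c), 1
9. ~c, 1
Accessibility: 0R0, 0R1, 1R1
Complete open branch: satisfiable in S4, hence also in K, T (this S4-model is also a K-model and a T-model).

K, T, S4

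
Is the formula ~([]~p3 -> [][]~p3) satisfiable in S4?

1. ~([]~p3 -> [][]~p3), 0
2. []~p3, 0
3. ~[][]~p3, 0
4. ~p3, 0
5. ~[]~p3, 1
6. ~p3, 1
7. p3, 2
8. ~p3, 2
Accessibility: 0R0, 0R1, 0R2, 1R1, 1R2, 2R2
Branch closes: p3 and ~p3 both at 2.
(One branch shown.) All branches close.

Unsatisfiable (every branch closes)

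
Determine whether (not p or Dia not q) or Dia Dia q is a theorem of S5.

Tableau for the negation not ((not p or Dia not q) or Dia Dia q):
1. not ((not p or Dia not q) or Dia Dia q), 0
2. not (not p or Dia not q), 0
3. not Dia Dia q, 0
4. p, 0
5. not Dia not q, 0
6. not Dia q, 0
7. q, 0
8. not q, 0
Accessibility: 0R0
Branch closes: q and not q both at 0.
Every branch of the negation's tableau closes; the branch above is one of them.

Yes, valid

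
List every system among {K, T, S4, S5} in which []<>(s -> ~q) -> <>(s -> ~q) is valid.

T, S4, S5

K-tableau for the negation ~([]<>(s -> ~q) -> <>(s -> ~q)):
1. ~([]<>(s -> ~q) -> <>(s -> ~q)), u
2. []<>(s -> ~q), u
3. ~<>(s -> ~q), u
Complete open branch: countermodel on a K-frame, so not valid in K.
T-tableau for the negation ~([]<>(s -> ~q) -> <>(s -> ~q)):
1. ~([]<>(s -> ~q) -> <>(s -> ~q)), u
2. []<>(s -> ~q), u
3. ~<>(s -> ~q), u
4. <>(s -> ~q), u
5. ~(s -> ~q), u
6. s, u
7. q, u
8. s -> ~q, v
9. <>(s -> ~q), v
10. ~(s -> ~q), v
11. s, v
12. q, v
13. ~q, v
Accessibility: uRu, uRv, vRv
Branch closes: q and ~q both at v.
Every branch closes (one shown): valid in T, hence also in S4, S5 (every theorem of T is a theorem of S4 and S5).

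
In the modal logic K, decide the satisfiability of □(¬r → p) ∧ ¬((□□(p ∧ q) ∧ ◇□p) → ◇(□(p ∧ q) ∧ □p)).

No, unsatisfiable

1. □(¬r → p) ∧ ¬((□□(p ∧ q) ∧ ◇□p) → ◇(□(p ∧ q) ∧ □p)), w0
2. □(¬r → p), w0
3. ¬((□□(p ∧ q) ∧ ◇□p) → ◇(□(p ∧ q) ∧ □p)), w0
4. □□(p ∧ q) ∧ ◇□p, w0
5. ¬◇(□(p ∧ q) ∧ □p), w0
6. □□(p ∧ q), w0
7. ◇□p, w0
8. □p, w1
9. ¬r → p, w1
10. ¬(□(p ∧ q) ∧ □p), w1
11. □(p ∧ q), w1
12. p, w1
13. ¬□(p ∧ q), w1
14. ¬(p ∧ q), w2
15. p, w2
16. p ∧ q, w2
17. q, w2
18. ¬q, w2
Accessibility: w0Rw1, w1Rw2
Branch closes: q and ¬q both at w2.
All branches of the tableau close; one closing branch shown above.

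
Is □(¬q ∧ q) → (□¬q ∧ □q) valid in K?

Valid in K

Tableau for the negation ¬(□(¬q ∧ q) → (□¬q ∧ □q)):
1. ¬(□(¬q ∧ q) → (□¬q ∧ □q)), 0
2. □(¬q ∧ q), 0
3. ¬(□¬q ∧ □q), 0
4. ¬□q, 0
5. ¬q, 1
6. ¬q ∧ q, 1
7. q, 1
Accessibility: 0R1
Branch closes: q and ¬q both at 1.
Every branch of the negation's tableau closes; the branch above is one of them.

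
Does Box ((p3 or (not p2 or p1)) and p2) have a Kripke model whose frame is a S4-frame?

Satisfiable (open branch found)

1. Box ((p3 or (not p2 or p1)) and p2), w0
2. (p3 or (not p2 or p1)) and p2, w0
3. p3 or (not p2 or p1), w0
4. p2, w0
5. not p2 or p1, w0
6. p1, w0
Accessibility: w0Rw0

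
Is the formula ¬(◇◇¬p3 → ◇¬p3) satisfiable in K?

1. ¬(◇◇¬p3 → ◇¬p3), u
2. ◇◇¬p3, u
3. ¬◇¬p3, u
4. ◇¬p3, v
5. p3, v
6. ¬p3, w
Accessibility: uRv, vRw

Yes, satisfiable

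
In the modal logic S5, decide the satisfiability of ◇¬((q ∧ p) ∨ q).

1. ◇¬((q ∧ p) ∨ q), u
2. ¬((q ∧ p) ∨ q), v
3. ¬(q ∧ p), v
4. ¬q, v
5. ¬p, v
Accessibility: uRu, uRv, vRu, vRv

Satisfiable (open branch found)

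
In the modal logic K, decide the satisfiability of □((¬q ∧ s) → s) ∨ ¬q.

Satisfiable (open branch found)

1. □((¬q ∧ s) → s) ∨ ¬q, u
2. ¬q, u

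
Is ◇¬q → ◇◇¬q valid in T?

Valid in T

Tableau for the negation ¬(◇¬q → ◇◇¬q):
1. ¬(◇¬q → ◇◇¬q), 0
2. ◇¬q, 0
3. ¬◇◇¬q, 0
4. ¬◇¬q, 0
5. q, 0
6. ¬q, 1
7. ¬◇¬q, 1
8. q, 1
Accessibility: 0R0, 0R1, 1R1
Branch closes: q and ¬q both at 1.
Every branch of the negation's tableau closes; the branch above is one of them.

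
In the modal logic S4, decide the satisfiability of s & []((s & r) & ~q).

Yes, satisfiable

1. s & []((s & r) & ~q), u
2. s, u   [&-rule on 1]
3. []((s & r) & ~q), u   [&-rule on 1]
4. (s & r) & ~q, u   [[]-rule on 3 via uRu]
5. s & r, u   [&-rule on 4]
6. ~q, u   [&-rule on 4]
7. r, u   [&-rule on 5]
Accessibility: uRu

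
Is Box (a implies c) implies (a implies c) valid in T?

Tableau for the negation not (Box (a implies c) implies (a implies c)):
1. not (Box (a implies c) implies (a implies c)), u
2. Box (a implies c), u
3. not (a implies c), u
4. a, u
5. not c, u
6. a implies c, u
7. c, u
Accessibility: uRu
Branch closes: c and not c both at u.
Every branch of the negation's tableau closes; the branch above is one of them.

Valid in T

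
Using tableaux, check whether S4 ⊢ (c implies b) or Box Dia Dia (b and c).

Tableau for the negation not ((c implies b) or Box Dia Dia (b and c)):
1. not ((c implies b) or Box Dia Dia (b and c)), u
2. not (c implies b), u
3. not Box Dia Dia (b and c), u
4. c, u
5. not b, u
6. not Dia Dia (b and c), v
7. not Dia (b and c), v
8. not (b and c), v
9. not c, v
Accessibility: uRu, uRv, vRv
The negation has an open branch (countermodel exists).

No, not valid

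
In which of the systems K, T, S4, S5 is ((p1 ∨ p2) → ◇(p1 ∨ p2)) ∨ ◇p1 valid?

K-tableau for the negation ¬(((p1 ∨ p2) → ◇(p1 ∨ p2)) ∨ ◇p1):
1. ¬(((p1 ∨ p2) → ◇(p1 ∨ p2)) ∨ ◇p1), u
2. ¬((p1 ∨ p2) → ◇(p1 ∨ p2)), u   [¬∨-rule on 1]
3. ¬◇p1, u   [¬∨-rule on 1]
4. p1 ∨ p2, u   [¬→-rule on 2]
5. ¬◇(p1 ∨ p2), u   [¬→-rule on 2]
6. p2, u   [∨-rule on 4 (branches; this branch)]
Complete open branch: countermodel on a K-frame, so not valid in K.
T-tableau for the negation ¬(((p1 ∨ p2) → ◇(p1 ∨ p2)) ∨ ◇p1):
1. ¬(((p1 ∨ p2) → ◇(p1 ∨ p2)) ∨ ◇p1), u
2. ¬((p1 ∨ p2) → ◇(p1 ∨ p2)), u   [¬∨-rule on 1]
3. ¬◇p1, u   [¬∨-rule on 1]
4. p1 ∨ p2, u   [¬→-rule on 2]
5. ¬◇(p1 ∨ p2), u   [¬→-rule on 2]
6. ¬p1, u   [¬◇-rule on 3 via uRu]
7. ¬(p1 ∨ p2), u   [¬◇-rule on 5 via uRu]
8. ¬p2, u   [¬∨-rule on 7]
9. p2, u   [∨-rule on 4 (branches; this branch)]
Accessibility: uRu
Branch closes: p2 and ¬p2 both at u.
Every branch closes (one shown): valid in T, hence also in S4, S5 (every theorem of T is a theorem of S4 and S5).

T, S4, S5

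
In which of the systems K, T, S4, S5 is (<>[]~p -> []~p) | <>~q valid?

S4-tableau for the negation ~((<>[]~p -> []~p) | <>~q):
1. ~((<>[]~p -> []~p) | <>~q), 0
2. ~(<>[]~p -> []~p), 0   [~|-rule on 1]
3. ~<>~q, 0   [~|-rule on 1]
4. <>[]~p, 0   [~->-rule on 2]
5. ~[]~p, 0   [~->-rule on 2]
6. q, 0   [~<>-rule on 3 via 0R0]
7. []~p, 1   [<>-rule on 4: fresh world 1, 0R1]
8. q, 1   [~<>-rule on 3 via 0R1]
9. ~p, 1   [[]-rule on 7 via 1R1]
10. p, 2   [~[]-rule on 5: fresh world 2, 0R2]
11. q, 2   [~<>-rule on 3 via 0R2]
Accessibility: 0R0, 0R1, 0R2, 1R1, 2R2
Complete open branch: countermodel on an S4-frame, so not valid in S4, nor in K, T (the same frame is also a K-frame and a T-frame).
S5-tableau for the negation ~((<>[]~p -> []~p) | <>~q):
1. ~((<>[]~p -> []~p) | <>~q), 0
2. ~(<>[]~p -> []~p), 0   [~|-rule on 1]
3. ~<>~q, 0   [~|-rule on 1]
4. <>[]~p, 0   [~->-rule on 2]
5. ~[]~p, 0   [~->-rule on 2]
6. q, 0   [~<>-rule on 3 via 0R0]
7. []~p, 1   [<>-rule on 4: fresh world 1, 0R1]
8. q, 1   [~<>-rule on 3 via 0R1]
9. ~p, 0   [[]-rule on 7 via 1R0]
10. ~p, 1   [[]-rule on 7 via 1R1]
11. p, 2   [~[]-rule on 5: fresh world 2, 0R2]
12. q, 2   [~<>-rule on 3 via 0R2]
13. ~p, 2   [[]-rule on 7 via 1R2]
Accessibility: 0R0, 0R1, 0R2, 1R0, 1R1, 1R2, 2R0, 2R1, 2R2
Branch closes: p and ~p both at 2.
Every branch closes (one shown): valid in S5.

S5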